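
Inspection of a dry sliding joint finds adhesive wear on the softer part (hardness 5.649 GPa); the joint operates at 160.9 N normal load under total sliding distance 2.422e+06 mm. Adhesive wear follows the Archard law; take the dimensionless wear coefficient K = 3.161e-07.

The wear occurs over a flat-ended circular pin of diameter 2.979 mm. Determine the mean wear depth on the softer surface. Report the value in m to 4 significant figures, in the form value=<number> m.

The intermediates appear rounded. All arithmetic runs at full float precision; a single final rounding: 4 significant digits.
Convert: The distance L = 2.422e+06 mm = 2422 m.
Convert: Hardness H = 5.649 GPa = 5.649e+09 Pa.
Convert: Pin diameter d = 2.979 mm = 0.002979 m. Contact area A = π·d²/4 = π·(0.002979 m)²/4 = 6.970e-06 m².
As SI base values: W = 160.9 N, H = 5.649e+09 Pa, K = 3.161e-07.
Volume removed: V = K·W·L/H = 3.161e-07 · 160.9 · 2422 / 5.649e+09 = 2.181e-11 m³.
Wear depth h = V/A = 2.181e-11 / 6.970e-06 = 3.129e-06 m.

value=3.129e-06 m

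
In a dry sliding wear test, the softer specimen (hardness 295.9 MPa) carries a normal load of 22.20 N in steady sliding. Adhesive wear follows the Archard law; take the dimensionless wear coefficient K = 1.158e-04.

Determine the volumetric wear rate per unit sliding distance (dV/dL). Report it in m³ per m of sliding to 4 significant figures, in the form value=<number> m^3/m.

All working math keeps full precision. Displayed values are rounded — rounded just once to 4 significant figures.
Convert: Hardness H = 295.9 MPa = 2.959e+08 Pa.
Expressed in SI base units: W = 22.20 N, H = 2.959e+08 Pa, K = 1.158e-04.
The wear rate dV/dL = K·W/H (no L dependence): 1.158e-04 · 22.20 / 2.959e+08 = 8.688e-12 m³/m.

value=8.688e-12 m^3/m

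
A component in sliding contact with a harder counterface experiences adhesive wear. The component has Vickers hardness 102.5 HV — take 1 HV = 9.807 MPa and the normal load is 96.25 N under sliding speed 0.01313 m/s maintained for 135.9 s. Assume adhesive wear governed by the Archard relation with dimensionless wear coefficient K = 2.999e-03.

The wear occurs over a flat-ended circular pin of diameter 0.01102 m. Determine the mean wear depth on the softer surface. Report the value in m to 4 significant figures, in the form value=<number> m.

value=5.372e-06 m

Intermediates appear rounded, and each operation runs at exact precision, and a lone final rounding: four significant digits.
Convert: Total distance L = v·t = 0.01313 m/s × 135.9 s = 1.784 m.
Convert: Hardness H = 102.5 HV × 9.807 MPa/HV = 1005 MPa = 1.005e+09 Pa.
Convert: Contact area A = π·d²/4 = π·(0.01102 m)²/4 = 9.538e-05 m².
Expressed in SI base units: W = 96.25 N, H = 1.005e+09 Pa, K = 2.999e-03.
Worn volume V = K·W·L/H = 2.999e-03 · 96.25 · 1.784 / 1.005e+09 = 5.124e-10 m³.
Mean depth h = V/A = 5.124e-10 / 9.538e-05 = 5.372e-06 m.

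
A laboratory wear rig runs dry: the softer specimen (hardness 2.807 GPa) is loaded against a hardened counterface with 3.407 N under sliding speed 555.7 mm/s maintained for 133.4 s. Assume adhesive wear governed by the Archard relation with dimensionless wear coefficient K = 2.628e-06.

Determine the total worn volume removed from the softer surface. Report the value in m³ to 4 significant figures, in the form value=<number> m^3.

The algebra carries full float precision. Shown intermediates are rounded, and a lone final rounding: four significant digits.
Sliding speed v = 555.7 mm/s = 0.5557 m/s. Distance covered L = v·t = 0.5557 m/s × 133.4 s = 74.13 m.
Hardness H = 2.807 GPa = 2.807e+09 Pa.
Restated in SI base units: W = 3.407 N, H = 2.807e+09 Pa, K = 2.628e-06.
By Archard's law, V = K·W·L/H = 2.628e-06 · 3.407 · 74.13 / 2.807e+09 = 2.365e-13 m³.

value=2.365e-13 m^3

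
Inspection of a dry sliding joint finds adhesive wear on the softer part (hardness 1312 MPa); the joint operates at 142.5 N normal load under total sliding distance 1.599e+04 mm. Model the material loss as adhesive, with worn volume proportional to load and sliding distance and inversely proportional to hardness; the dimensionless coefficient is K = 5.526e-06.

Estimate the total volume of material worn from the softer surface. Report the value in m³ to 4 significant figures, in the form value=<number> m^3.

value=9.597e-12 m^3

Intermediate values are shown rounded; all arithmetic carries full precision. Rounded once at the end to four significant figures.
Sliding distance L = 1.599e+04 mm = 15.99 m.
Hardness H = 1312 MPa = 1.312e+09 Pa.
Restated in SI base units: W = 142.5 N, H = 1.312e+09 Pa, K = 5.526e-06.
The Archard volume V = K·W·L/H = 5.526e-06 · 142.5 · 15.99 / 1.312e+09 = 9.597e-12 m³.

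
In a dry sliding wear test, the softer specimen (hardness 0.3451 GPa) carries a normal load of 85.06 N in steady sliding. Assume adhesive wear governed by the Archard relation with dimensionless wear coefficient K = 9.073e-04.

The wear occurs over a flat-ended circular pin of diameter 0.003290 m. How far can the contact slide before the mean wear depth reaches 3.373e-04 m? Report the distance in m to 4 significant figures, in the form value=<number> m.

All working math keeps full precision, and intermediate values are shown rounded. Rounded once at the end to 4 significant figures.
Hardness H = 0.3451 GPa = 3.451e+08 Pa.
Contact area A = π·d²/4 = π·(0.003290 m)²/4 = 8.501e-06 m².
Restated in SI base units: W = 85.06 N, H = 3.451e+08 Pa, K = 9.073e-04.
Permissible volume V_lim = h_lim·A = 3.373e-04 · 8.501e-06 = 2.867e-09 m³.
Life L = V_lim·H/(K·W) = 2.867e-09 · 3.451e+08 / (9.073e-04 · 85.06) = 12.82 m.

value=12.82 m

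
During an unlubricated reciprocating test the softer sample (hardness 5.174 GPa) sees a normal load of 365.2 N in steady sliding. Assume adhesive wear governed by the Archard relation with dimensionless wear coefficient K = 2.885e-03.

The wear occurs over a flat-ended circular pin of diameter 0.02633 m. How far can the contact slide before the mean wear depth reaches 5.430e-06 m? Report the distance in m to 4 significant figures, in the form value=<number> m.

value=14.52 m

Intermediates are displayed rounded — each operation maintains exact precision. Rounded just once to four significant figures.
Hardness H = 5.174 GPa = 5.174e+09 Pa.
Contact area A = π·d²/4 = π·(0.02633 m)²/4 = 5.445e-04 m².
Restated in SI base units: W = 365.2 N, H = 5.174e+09 Pa, K = 2.885e-03.
At the depth limit, V_lim = h_lim·A = 5.430e-06 · 5.445e-04 = 2.957e-09 m³.
Thus life L = V_lim·H/(K·W) = 2.957e-09 · 5.174e+09 / (2.885e-03 · 365.2) = 14.52 m.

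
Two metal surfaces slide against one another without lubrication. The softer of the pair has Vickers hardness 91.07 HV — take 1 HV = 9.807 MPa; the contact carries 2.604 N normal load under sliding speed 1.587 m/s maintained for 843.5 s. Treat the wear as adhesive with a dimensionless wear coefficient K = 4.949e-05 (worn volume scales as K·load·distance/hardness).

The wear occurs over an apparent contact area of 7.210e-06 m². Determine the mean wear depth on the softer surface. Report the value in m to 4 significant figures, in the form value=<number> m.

The algebra runs at full float precision; the intermediates appear rounded. Rounded once at the end, at 4 significant figures.
Convert: Sliding distance L = v·t = 1.587 m/s × 843.5 s = 1339 m.
Convert: Hardness H = 91.07 HV × 9.807 MPa/HV = 893.1 MPa = 8.931e+08 Pa.
Collected in SI base units: W = 2.604 N, H = 8.931e+08 Pa, K = 4.949e-05.
Archard relation: V = K·W·L/H = 4.949e-05 · 2.604 · 1339 / 8.931e+08 = 1.932e-10 m³.
Mean depth h = V/A = 1.932e-10 / 7.210e-06 = 2.679e-05 m.

value=2.679e-05 m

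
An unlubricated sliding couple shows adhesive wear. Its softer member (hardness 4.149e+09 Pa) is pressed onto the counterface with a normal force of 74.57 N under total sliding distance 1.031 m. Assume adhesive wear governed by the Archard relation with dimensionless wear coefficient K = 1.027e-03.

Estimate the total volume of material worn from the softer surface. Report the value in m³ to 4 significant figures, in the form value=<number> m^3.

Each operation carries full float precision; intermediate values are shown rounded — a lone final rounding to four significant digits.
Expressed in SI base units: W = 74.57 N, H = 4.149e+09 Pa, K = 1.027e-03.
Wear volume V = K·W·L/H = 1.027e-03 · 74.57 · 1.031 / 4.149e+09 = 1.903e-11 m³.

value=1.903e-11 m^3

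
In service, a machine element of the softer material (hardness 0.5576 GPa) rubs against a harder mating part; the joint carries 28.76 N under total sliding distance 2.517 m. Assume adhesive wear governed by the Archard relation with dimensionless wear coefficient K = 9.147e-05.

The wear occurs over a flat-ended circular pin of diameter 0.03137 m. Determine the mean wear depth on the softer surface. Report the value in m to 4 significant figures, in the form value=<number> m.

value=1.536e-08 m

The algebra keeps full float precision — intermediate values are printed rounded; a lone final rounding to four significant digits.
Hardness H = 0.5576 GPa = 5.576e+08 Pa.
Contact area A = π·d²/4 = π·(0.03137 m)²/4 = 7.729e-04 m².
Expressed in SI base units: W = 28.76 N, H = 5.576e+08 Pa, K = 9.147e-05.
Wear volume V = K·W·L/H = 9.147e-05 · 28.76 · 2.517 / 5.576e+08 = 1.187e-11 m³.
Depth of wear h = V/A = 1.187e-11 / 7.729e-04 = 1.536e-08 m.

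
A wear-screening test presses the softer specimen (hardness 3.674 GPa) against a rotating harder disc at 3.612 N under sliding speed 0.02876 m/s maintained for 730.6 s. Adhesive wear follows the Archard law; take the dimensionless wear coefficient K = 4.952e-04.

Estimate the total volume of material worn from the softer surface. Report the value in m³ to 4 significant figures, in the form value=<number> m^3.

Printed values are rounded. All working math keeps exact precision. Rounded once at the end, at four significant digits.
Distance covered L = v·t = 0.02876 m/s × 730.6 s = 21.01 m.
Hardness H = 3.674 GPa = 3.674e+09 Pa.
In SI base units: W = 3.612 N, H = 3.674e+09 Pa, K = 4.952e-04.
Archard volume V = K·W·L/H = 4.952e-04 · 3.612 · 21.01 / 3.674e+09 = 1.023e-11 m³.

value=1.023e-11 m^3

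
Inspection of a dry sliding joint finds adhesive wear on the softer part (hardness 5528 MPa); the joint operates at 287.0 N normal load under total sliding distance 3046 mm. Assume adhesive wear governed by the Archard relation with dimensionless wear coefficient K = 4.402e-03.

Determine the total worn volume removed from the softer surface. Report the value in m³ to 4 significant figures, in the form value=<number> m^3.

value=6.961e-10 m^3

Intermediate values appear rounded. All working math carries full precision. Rounded once at the end: 4 significant figures.
Path length L = 3046 mm = 3.046 m.
Hardness H = 5528 MPa = 5.528e+09 Pa.
Working in SI base units: W = 287.0 N, H = 5.528e+09 Pa, K = 4.402e-03.
Volume removed: V = K·W·L/H = 4.402e-03 · 287.0 · 3.046 / 5.528e+09 = 6.961e-10 m³.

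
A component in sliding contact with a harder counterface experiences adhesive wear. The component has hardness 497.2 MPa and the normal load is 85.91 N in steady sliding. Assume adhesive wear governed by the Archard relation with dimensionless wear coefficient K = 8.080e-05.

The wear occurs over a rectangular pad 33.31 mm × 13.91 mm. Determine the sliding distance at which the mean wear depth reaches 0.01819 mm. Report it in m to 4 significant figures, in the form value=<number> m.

Intermediate values appear rounded, and all working math maintains full float precision; one final rounding, at 4 significant figures.
Convert: Hardness H = 497.2 MPa = 4.972e+08 Pa.
Convert: Pad sides 33.31 mm × 13.91 mm = 0.03331 m × 0.01391 m. Contact area A = 0.03331 m × 0.01391 m = 4.633e-04 m².
Convert: Depth limit h_lim = 0.01819 mm = 1.819e-05 m.
Working in SI base units: W = 85.91 N, H = 4.972e+08 Pa, K = 8.080e-05.
Permissible volume V_lim = h_lim·A = 1.819e-05 · 4.633e-04 = 8.428e-09 m³.
Inverting, life L = V_lim·H/(K·W) = 8.428e-09 · 4.972e+08 / (8.080e-05 · 85.91) = 603.7 m.

value=603.7 m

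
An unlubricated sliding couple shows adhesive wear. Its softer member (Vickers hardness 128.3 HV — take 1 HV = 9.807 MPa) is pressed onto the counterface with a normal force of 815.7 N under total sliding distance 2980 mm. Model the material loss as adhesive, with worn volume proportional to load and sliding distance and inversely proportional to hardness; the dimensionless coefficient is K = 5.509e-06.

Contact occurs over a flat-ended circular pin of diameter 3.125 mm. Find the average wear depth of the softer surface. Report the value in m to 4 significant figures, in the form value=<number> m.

The algebra holds full float precision. The intermediates appear rounded, and rounded just once to 4 significant figures.
Sliding distance L = 2980 mm = 2.980 m.
Hardness H = 128.3 HV × 9.807 MPa/HV = 1258 MPa = 1.258e+09 Pa.
Pin diameter d = 3.125 mm = 0.003125 m. Contact area A = π·d²/4 = π·(0.003125 m)²/4 = 7.670e-06 m².
Restated in SI base units: W = 815.7 N, H = 1.258e+09 Pa, K = 5.509e-06.
Worn volume V = K·W·L/H = 5.509e-06 · 815.7 · 2.980 / 1.258e+09 = 1.064e-11 m³.
Wear depth h = V/A = 1.064e-11 / 7.670e-06 = 1.388e-06 m.

value=1.388e-06 m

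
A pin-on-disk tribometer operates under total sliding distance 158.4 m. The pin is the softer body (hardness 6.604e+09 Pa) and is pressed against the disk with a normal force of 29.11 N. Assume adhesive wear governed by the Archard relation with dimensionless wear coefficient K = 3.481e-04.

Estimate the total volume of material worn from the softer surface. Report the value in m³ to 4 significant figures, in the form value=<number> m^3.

value=2.430e-10 m^3

The computation holds exact precision; the intermediates are shown rounded. Rounded just once: four significant digits.
Restated in SI base units: W = 29.11 N, H = 6.604e+09 Pa, K = 3.481e-04.
Volume removed: V = K·W·L/H = 3.481e-04 · 29.11 · 158.4 / 6.604e+09 = 2.430e-10 m³.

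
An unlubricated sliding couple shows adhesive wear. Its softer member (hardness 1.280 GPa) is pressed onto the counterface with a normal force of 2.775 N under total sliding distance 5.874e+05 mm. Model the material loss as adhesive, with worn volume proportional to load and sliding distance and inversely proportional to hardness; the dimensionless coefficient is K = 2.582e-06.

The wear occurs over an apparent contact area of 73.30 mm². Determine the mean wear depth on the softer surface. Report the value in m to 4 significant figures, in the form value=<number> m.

The intermediates are printed rounded. All working math holds full float precision; a single final rounding, at four significant figures.
Convert: Sliding distance L = 5.874e+05 mm = 587.4 m.
Convert: Hardness H = 1.280 GPa = 1.280e+09 Pa.
Convert: Contact area A = 73.30 mm² = 7.330e-05 m².
Collected in SI base units: W = 2.775 N, H = 1.280e+09 Pa, K = 2.582e-06.
Wear volume V = K·W·L/H = 2.582e-06 · 2.775 · 587.4 / 1.280e+09 = 3.288e-12 m³.
Depth h = V/A = 3.288e-12 / 7.330e-05 = 4.486e-08 m.

value=4.486e-08 m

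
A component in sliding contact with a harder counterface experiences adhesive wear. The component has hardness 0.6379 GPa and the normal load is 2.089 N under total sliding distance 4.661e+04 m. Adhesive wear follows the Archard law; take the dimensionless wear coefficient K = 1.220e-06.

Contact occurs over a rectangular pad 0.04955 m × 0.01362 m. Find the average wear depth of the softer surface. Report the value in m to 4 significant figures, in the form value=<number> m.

value=2.759e-07 m

Displayed values are rounded — all arithmetic holds exact precision, and a lone final rounding to 4 significant figures.
Convert: Hardness H = 0.6379 GPa = 6.379e+08 Pa.
Convert: Contact area A = 0.04955 m × 0.01362 m = 6.749e-04 m².
In SI base units, W = 2.089 N, H = 6.379e+08 Pa, K = 1.220e-06.
Wear volume V = K·W·L/H = 1.220e-06 · 2.089 · 4.661e+04 / 6.379e+08 = 1.862e-10 m³.
Wear depth h = V/A = 1.862e-10 / 6.749e-04 = 2.759e-07 m.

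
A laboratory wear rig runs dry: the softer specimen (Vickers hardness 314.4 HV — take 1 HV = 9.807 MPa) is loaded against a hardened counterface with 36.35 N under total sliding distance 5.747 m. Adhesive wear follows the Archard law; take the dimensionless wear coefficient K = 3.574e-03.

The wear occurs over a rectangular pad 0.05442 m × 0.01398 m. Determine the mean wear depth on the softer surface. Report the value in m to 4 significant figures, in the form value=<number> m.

Quoted intermediates are rounded; every step runs at exact precision, and one final rounding to 4 significant figures.
Hardness H = 314.4 HV × 9.807 MPa/HV = 3083 MPa = 3.083e+09 Pa.
Contact area A = 0.05442 m × 0.01398 m = 7.608e-04 m².
Restated in SI base units: W = 36.35 N, H = 3.083e+09 Pa, K = 3.574e-03.
Volume removed: V = K·W·L/H = 3.574e-03 · 36.35 · 5.747 / 3.083e+09 = 2.421e-10 m³.
Wear depth h = V/A = 2.421e-10 / 7.608e-04 = 3.183e-07 m.

value=3.183e-07 m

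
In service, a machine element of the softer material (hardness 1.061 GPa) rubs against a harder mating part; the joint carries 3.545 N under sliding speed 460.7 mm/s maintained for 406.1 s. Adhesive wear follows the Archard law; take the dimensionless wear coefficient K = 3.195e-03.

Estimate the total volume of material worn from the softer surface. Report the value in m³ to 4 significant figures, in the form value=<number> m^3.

Every step runs at full precision; intermediate values are shown rounded; one final rounding, at 4 significant digits.
Sliding speed v = 460.7 mm/s = 0.4607 m/s. Distance covered L = v·t = 0.4607 m/s × 406.1 s = 187.1 m.
Hardness H = 1.061 GPa = 1.061e+09 Pa.
Collected in SI base units: W = 3.545 N, H = 1.061e+09 Pa, K = 3.195e-03.
The Archard volume V = K·W·L/H = 3.195e-03 · 3.545 · 187.1 / 1.061e+09 = 1.997e-09 m³.

value=1.997e-09 m^3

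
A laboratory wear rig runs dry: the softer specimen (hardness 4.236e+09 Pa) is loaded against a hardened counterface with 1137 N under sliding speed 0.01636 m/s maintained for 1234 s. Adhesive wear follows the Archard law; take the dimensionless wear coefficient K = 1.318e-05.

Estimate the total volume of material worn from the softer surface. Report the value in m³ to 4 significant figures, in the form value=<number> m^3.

All working math maintains full float precision, and printed values are rounded — one last rounding to four significant digits.
Convert: The distance L = v·t = 0.01636 m/s × 1234 s = 20.19 m.
Restated in SI base units: W = 1137 N, H = 4.236e+09 Pa, K = 1.318e-05.
Archard relation: V = K·W·L/H = 1.318e-05 · 1137 · 20.19 / 4.236e+09 = 7.142e-11 m³.

value=7.142e-11 m^3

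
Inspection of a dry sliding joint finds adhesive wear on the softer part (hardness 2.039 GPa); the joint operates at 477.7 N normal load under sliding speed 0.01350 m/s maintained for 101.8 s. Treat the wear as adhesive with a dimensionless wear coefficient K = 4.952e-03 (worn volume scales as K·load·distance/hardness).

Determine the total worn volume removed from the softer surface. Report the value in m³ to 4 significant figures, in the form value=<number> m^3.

value=1.594e-09 m^3

All working math keeps full precision. The intermediates are printed rounded — one final rounding, at 4 significant digits.
Convert: Total distance L = v·t = 0.01350 m/s × 101.8 s = 1.374 m.
Convert: Hardness H = 2.039 GPa = 2.039e+09 Pa.
As SI base values: W = 477.7 N, H = 2.039e+09 Pa, K = 4.952e-03.
The Archard volume V = K·W·L/H = 4.952e-03 · 477.7 · 1.374 / 2.039e+09 = 1.594e-09 m³.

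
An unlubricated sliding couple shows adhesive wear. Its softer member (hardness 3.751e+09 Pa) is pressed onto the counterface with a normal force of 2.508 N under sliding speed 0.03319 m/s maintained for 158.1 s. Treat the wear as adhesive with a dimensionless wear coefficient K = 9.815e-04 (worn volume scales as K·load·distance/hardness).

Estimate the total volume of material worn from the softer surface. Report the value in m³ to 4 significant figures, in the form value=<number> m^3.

value=3.444e-12 m^3

Intermediate values are printed rounded. Each operation runs at exact precision — a lone final rounding to four significant digits.
Sliding distance L = v·t = 0.03319 m/s × 158.1 s = 5.247 m.
SI base units throughout: W = 2.508 N, H = 3.751e+09 Pa, K = 9.815e-04.
Wear volume V = K·W·L/H = 9.815e-04 · 2.508 · 5.247 / 3.751e+09 = 3.444e-12 m³.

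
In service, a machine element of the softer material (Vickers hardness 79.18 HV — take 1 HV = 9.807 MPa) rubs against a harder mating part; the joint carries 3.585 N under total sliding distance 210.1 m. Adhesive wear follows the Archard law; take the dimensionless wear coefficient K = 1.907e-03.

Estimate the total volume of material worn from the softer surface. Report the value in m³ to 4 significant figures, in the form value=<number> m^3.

Displayed values are rounded — each operation holds full precision — rounded just once: four significant figures.
Convert: Hardness H = 79.18 HV × 9.807 MPa/HV = 776.5 MPa = 7.765e+08 Pa.
In SI base units: W = 3.585 N, H = 7.765e+08 Pa, K = 1.907e-03.
Archard volume V = K·W·L/H = 1.907e-03 · 3.585 · 210.1 / 7.765e+08 = 1.850e-09 m³.

value=1.850e-09 m^3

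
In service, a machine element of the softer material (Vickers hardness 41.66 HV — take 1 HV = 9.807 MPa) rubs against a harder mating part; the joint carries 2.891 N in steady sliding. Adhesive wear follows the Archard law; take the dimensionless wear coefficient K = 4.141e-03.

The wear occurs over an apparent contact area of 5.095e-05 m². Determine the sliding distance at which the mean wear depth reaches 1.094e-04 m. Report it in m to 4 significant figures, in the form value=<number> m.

All working math carries exact precision; intermediates are shown rounded. Rounded once at the end, at 4 significant figures.
Convert: Hardness H = 41.66 HV × 9.807 MPa/HV = 408.6 MPa = 4.086e+08 Pa.
Working in SI base units: W = 2.891 N, H = 4.086e+08 Pa, K = 4.141e-03.
Wearable volume V_lim = h_lim·A = 1.094e-04 · 5.095e-05 = 5.574e-09 m³.
Inverting, life L = V_lim·H/(K·W) = 5.574e-09 · 4.086e+08 / (4.141e-03 · 2.891) = 190.2 m.

value=190.2 m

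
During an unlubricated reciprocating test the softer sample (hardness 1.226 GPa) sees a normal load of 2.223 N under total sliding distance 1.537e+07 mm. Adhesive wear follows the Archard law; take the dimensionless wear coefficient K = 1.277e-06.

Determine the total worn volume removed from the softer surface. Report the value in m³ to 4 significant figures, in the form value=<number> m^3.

value=3.559e-11 m^3

The intermediates are printed rounded — the algebra keeps full precision — a lone final rounding: 4 significant digits.
Convert: Distance L = 1.537e+07 mm = 1.537e+04 m.
Convert: Hardness H = 1.226 GPa = 1.226e+09 Pa.
Collected in SI base units: W = 2.223 N, H = 1.226e+09 Pa, K = 1.277e-06.
Archard relation: V = K·W·L/H = 1.277e-06 · 2.223 · 1.537e+04 / 1.226e+09 = 3.559e-11 m³.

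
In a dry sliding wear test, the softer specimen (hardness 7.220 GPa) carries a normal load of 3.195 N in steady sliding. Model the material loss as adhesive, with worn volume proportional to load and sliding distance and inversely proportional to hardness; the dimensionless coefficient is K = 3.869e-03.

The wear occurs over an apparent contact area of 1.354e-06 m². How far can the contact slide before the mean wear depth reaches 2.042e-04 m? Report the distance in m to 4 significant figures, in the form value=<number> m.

Displayed values are rounded, and the algebra keeps exact precision — rounded just once, at four significant digits.
Convert: Hardness H = 7.220 GPa = 7.220e+09 Pa.
Restated in SI base units: W = 3.195 N, H = 7.220e+09 Pa, K = 3.869e-03.
Limit volume V_lim = h_lim·A = 2.042e-04 · 1.354e-06 = 2.765e-10 m³.
Sliding life L = V_lim·H/(K·W) = 2.765e-10 · 7.220e+09 / (3.869e-03 · 3.195) = 161.5 m.

value=161.5 m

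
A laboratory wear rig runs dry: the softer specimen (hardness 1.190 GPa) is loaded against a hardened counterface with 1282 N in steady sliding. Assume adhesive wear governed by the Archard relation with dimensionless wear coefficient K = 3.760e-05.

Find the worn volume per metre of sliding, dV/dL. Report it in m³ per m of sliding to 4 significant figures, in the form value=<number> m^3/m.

value=4.051e-11 m^3/m

Intermediates are shown rounded — each operation runs at full precision; a lone final rounding, at four significant figures.
Hardness H = 1.190 GPa = 1.190e+09 Pa.
Restated in SI base units: W = 1282 N, H = 1.190e+09 Pa, K = 3.760e-05.
The wear rate dV/dL = K·W/H, so: 3.760e-05 · 1282 / 1.190e+09 = 4.051e-11 m³/m.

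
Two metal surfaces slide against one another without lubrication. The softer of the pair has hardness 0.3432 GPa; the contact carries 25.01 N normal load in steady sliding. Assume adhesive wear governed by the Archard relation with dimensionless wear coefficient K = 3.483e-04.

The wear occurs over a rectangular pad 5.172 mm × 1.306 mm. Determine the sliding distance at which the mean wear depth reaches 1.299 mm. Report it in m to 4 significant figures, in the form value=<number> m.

Displayed values are rounded. Each operation holds full precision, and a single final rounding, at four significant figures.
Convert: Hardness H = 0.3432 GPa = 3.432e+08 Pa.
Convert: Pad sides 5.172 mm × 1.306 mm = 0.005172 m × 0.001306 m. Contact area A = 0.005172 m × 0.001306 m = 6.755e-06 m².
Convert: Depth limit h_lim = 1.299 mm = 0.001299 m.
In SI base units: W = 25.01 N, H = 3.432e+08 Pa, K = 3.483e-04.
At the depth limit, V_lim = h_lim·A = 0.001299 · 6.755e-06 = 8.774e-09 m³.
Inverting, life L = V_lim·H/(K·W) = 8.774e-09 · 3.432e+08 / (3.483e-04 · 25.01) = 345.7 m.

value=345.7 m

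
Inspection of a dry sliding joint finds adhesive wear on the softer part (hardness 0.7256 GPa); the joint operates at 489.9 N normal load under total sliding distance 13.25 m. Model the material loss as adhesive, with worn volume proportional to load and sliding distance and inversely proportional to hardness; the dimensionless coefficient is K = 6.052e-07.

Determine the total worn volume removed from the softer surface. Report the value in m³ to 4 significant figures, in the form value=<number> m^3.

The intermediates are printed rounded. Each operation maintains exact precision. Rounded once at the end to four significant figures.
Hardness H = 0.7256 GPa = 7.256e+08 Pa.
Collected in SI base units: W = 489.9 N, H = 7.256e+08 Pa, K = 6.052e-07.
The Archard volume V = K·W·L/H = 6.052e-07 · 489.9 · 13.25 / 7.256e+08 = 5.414e-12 m³.

value=5.414e-12 m^3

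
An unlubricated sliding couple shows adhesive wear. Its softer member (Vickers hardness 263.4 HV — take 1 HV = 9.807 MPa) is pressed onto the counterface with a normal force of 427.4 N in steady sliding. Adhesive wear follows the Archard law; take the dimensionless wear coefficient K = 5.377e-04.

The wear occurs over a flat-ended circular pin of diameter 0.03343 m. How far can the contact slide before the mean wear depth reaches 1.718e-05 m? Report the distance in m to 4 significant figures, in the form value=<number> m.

Every step keeps exact precision, and intermediate values are displayed rounded. Rounded once at the end to 4 significant digits.
Convert: Hardness H = 263.4 HV × 9.807 MPa/HV = 2583 MPa = 2.583e+09 Pa.
Convert: Contact area A = π·d²/4 = π·(0.03343 m)²/4 = 8.777e-04 m².
Restated in SI base units: W = 427.4 N, H = 2.583e+09 Pa, K = 5.377e-04.
Allowed volume V_lim = h_lim·A = 1.718e-05 · 8.777e-04 = 1.508e-08 m³.
Sliding life L = V_lim·H/(K·W) = 1.508e-08 · 2.583e+09 / (5.377e-04 · 427.4) = 169.5 m.

value=169.5 m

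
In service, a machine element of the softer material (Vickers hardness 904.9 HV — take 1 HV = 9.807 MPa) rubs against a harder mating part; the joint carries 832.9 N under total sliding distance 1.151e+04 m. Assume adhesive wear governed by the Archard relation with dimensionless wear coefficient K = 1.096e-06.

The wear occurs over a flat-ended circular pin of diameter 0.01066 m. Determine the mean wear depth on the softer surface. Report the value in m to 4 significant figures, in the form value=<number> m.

All working math maintains exact precision; intermediates appear rounded. Rounded just once, at four significant digits.
Convert: Hardness H = 904.9 HV × 9.807 MPa/HV = 8874 MPa = 8.874e+09 Pa.
Convert: Contact area A = π·d²/4 = π·(0.01066 m)²/4 = 8.925e-05 m².
Collected in SI base units: W = 832.9 N, H = 8.874e+09 Pa, K = 1.096e-06.
Archard relation: V = K·W·L/H = 1.096e-06 · 832.9 · 1.151e+04 / 8.874e+09 = 1.184e-09 m³.
Average depth h = V/A = 1.184e-09 / 8.925e-05 = 1.327e-05 m.

value=1.327e-05 m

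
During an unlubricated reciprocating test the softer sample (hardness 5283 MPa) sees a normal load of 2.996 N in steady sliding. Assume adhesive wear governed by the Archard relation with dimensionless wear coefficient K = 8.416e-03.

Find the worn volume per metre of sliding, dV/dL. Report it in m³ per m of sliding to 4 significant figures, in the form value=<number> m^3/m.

The algebra carries full precision — the intermediates appear rounded; one last rounding, at 4 significant figures.
Hardness H = 5283 MPa = 5.283e+09 Pa.
Restated in SI base units: W = 2.996 N, H = 5.283e+09 Pa, K = 8.416e-03.
Rate of wear dV/dL = K·W/H (independent of L): 8.416e-03 · 2.996 / 5.283e+09 = 4.773e-12 m³/m.

value=4.773e-12 m^3/m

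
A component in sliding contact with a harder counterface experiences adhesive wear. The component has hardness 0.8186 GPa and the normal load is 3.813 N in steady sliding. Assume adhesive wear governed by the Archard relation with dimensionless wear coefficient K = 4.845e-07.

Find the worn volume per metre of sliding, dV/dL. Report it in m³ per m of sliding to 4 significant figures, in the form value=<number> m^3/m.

value=2.257e-15 m^3/m

The intermediates are printed rounded — each operation maintains full precision. Rounded just once: four significant figures.
Convert: Hardness H = 0.8186 GPa = 8.186e+08 Pa.
As SI base values: W = 3.813 N, H = 8.186e+08 Pa, K = 4.845e-07.
Sliding wear rate dV/dL = K·W/H — distance-free: 4.845e-07 · 3.813 / 8.186e+08 = 2.257e-15 m³/m.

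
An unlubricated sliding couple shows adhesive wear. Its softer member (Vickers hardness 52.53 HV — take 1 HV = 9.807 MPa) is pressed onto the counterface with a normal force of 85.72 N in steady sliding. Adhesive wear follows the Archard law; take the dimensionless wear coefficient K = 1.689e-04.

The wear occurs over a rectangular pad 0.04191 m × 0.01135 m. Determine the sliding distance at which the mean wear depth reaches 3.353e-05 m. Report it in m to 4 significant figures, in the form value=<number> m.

Shown intermediates are rounded, and all arithmetic keeps full float precision — rounded just once to 4 significant figures.
Convert: Hardness H = 52.53 HV × 9.807 MPa/HV = 515.2 MPa = 5.152e+08 Pa.
Convert: Contact area A = 0.04191 m × 0.01135 m = 4.757e-04 m².
Working in SI base units: W = 85.72 N, H = 5.152e+08 Pa, K = 1.689e-04.
Permissible volume V_lim = h_lim·A = 3.353e-05 · 4.757e-04 = 1.595e-08 m³.
So the life L = V_lim·H/(K·W) = 1.595e-08 · 5.152e+08 / (1.689e-04 · 85.72) = 567.5 m.

value=567.5 m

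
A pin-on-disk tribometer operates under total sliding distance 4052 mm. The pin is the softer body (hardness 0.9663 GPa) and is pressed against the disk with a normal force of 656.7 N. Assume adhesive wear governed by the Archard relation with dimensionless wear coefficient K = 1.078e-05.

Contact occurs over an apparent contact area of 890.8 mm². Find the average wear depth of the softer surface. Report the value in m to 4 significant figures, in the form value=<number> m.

value=3.332e-08 m

Intermediate values are shown rounded — the computation runs at full precision. Rounded just once to 4 significant figures.
Convert: Total distance L = 4052 mm = 4.052 m.
Convert: Hardness H = 0.9663 GPa = 9.663e+08 Pa.
Convert: Contact area A = 890.8 mm² = 8.908e-04 m².
Collected in SI base units: W = 656.7 N, H = 9.663e+08 Pa, K = 1.078e-05.
Archard relation: V = K·W·L/H = 1.078e-05 · 656.7 · 4.052 / 9.663e+08 = 2.969e-11 m³.
Mean depth h = V/A = 2.969e-11 / 8.908e-04 = 3.332e-08 m.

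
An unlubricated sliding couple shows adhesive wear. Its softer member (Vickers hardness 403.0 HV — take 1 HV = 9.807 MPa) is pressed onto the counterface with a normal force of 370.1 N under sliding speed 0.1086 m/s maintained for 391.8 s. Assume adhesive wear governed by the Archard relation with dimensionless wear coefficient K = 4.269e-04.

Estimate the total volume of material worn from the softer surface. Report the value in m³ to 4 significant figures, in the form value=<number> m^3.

value=1.701e-09 m^3

All working math runs at full precision; the intermediates are shown rounded — a lone final rounding, at 4 significant digits.
Convert: Total distance L = v·t = 0.1086 m/s × 391.8 s = 42.55 m.
Convert: Hardness H = 403.0 HV × 9.807 MPa/HV = 3952 MPa = 3.952e+09 Pa.
Restated in SI base units: W = 370.1 N, H = 3.952e+09 Pa, K = 4.269e-04.
By Archard's law, V = K·W·L/H = 4.269e-04 · 370.1 · 42.55 / 3.952e+09 = 1.701e-09 m³.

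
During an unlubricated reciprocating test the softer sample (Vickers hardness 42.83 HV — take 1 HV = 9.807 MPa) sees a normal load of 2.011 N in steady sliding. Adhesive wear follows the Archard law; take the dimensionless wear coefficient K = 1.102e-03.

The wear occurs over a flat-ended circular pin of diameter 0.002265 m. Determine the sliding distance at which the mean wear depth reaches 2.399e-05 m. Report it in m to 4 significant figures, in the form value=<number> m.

Intermediate values are shown rounded, and all arithmetic keeps full float precision — a single final rounding, at four significant figures.
Hardness H = 42.83 HV × 9.807 MPa/HV = 420.0 MPa = 4.200e+08 Pa.
Contact area A = π·d²/4 = π·(0.002265 m)²/4 = 4.029e-06 m².
Working in SI base units: W = 2.011 N, H = 4.200e+08 Pa, K = 1.102e-03.
Allowed volume V_lim = h_lim·A = 2.399e-05 · 4.029e-06 = 9.666e-11 m³.
Life L = V_lim·H/(K·W) = 9.666e-11 · 4.200e+08 / (1.102e-03 · 2.011) = 18.32 m.

value=18.32 m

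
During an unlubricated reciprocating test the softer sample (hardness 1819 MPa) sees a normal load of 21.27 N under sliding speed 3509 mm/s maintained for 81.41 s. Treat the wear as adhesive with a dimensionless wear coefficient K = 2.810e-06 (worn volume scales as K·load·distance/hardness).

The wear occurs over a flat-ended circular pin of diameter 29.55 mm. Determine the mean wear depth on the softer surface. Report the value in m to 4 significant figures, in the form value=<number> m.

value=1.369e-08 m

The intermediates appear rounded; the algebra holds full float precision — rounded just once: 4 significant digits.
Sliding speed v = 3509 mm/s = 3.509 m/s. The distance L = v·t = 3.509 m/s × 81.41 s = 285.7 m.
Hardness H = 1819 MPa = 1.819e+09 Pa.
Pin diameter d = 29.55 mm = 0.02955 m. Contact area A = π·d²/4 = π·(0.02955 m)²/4 = 6.858e-04 m².
SI base units throughout: W = 21.27 N, H = 1.819e+09 Pa, K = 2.810e-06.
The Archard volume V = K·W·L/H = 2.810e-06 · 21.27 · 285.7 / 1.819e+09 = 9.386e-12 m³.
Mean depth h = V/A = 9.386e-12 / 6.858e-04 = 1.369e-08 m.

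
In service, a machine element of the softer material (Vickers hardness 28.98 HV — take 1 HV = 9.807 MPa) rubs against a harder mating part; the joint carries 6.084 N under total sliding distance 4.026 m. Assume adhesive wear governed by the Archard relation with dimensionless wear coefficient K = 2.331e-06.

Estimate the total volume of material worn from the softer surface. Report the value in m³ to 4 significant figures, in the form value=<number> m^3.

Intermediate values are printed rounded. The computation carries full precision — a single final rounding to 4 significant figures.
Convert: Hardness H = 28.98 HV × 9.807 MPa/HV = 284.2 MPa = 2.842e+08 Pa.
In SI base units: W = 6.084 N, H = 2.842e+08 Pa, K = 2.331e-06.
The Archard volume V = K·W·L/H = 2.331e-06 · 6.084 · 4.026 / 2.842e+08 = 2.009e-13 m³.

value=2.009e-13 m^3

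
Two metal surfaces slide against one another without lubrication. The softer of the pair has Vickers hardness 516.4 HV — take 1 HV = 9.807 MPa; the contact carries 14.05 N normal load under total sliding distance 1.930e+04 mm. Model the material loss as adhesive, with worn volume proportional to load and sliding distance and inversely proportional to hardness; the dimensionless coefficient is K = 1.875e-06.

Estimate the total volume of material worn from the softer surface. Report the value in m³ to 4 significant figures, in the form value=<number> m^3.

The computation maintains full float precision — intermediates are printed rounded, and rounded once at the end to four significant digits.
Convert: Path length L = 1.930e+04 mm = 19.30 m.
Convert: Hardness H = 516.4 HV × 9.807 MPa/HV = 5064 MPa = 5.064e+09 Pa.
SI base units throughout: W = 14.05 N, H = 5.064e+09 Pa, K = 1.875e-06.
Volume removed: V = K·W·L/H = 1.875e-06 · 14.05 · 19.30 / 5.064e+09 = 1.004e-13 m³.

value=1.004e-13 m^3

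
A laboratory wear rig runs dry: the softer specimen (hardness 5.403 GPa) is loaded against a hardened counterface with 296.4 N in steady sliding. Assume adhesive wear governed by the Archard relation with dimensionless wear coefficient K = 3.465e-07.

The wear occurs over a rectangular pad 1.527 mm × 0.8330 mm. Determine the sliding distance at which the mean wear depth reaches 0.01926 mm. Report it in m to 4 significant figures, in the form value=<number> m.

value=1289 m

Every step keeps full precision, and the intermediates are shown rounded; one last rounding to 4 significant figures.
Convert: Hardness H = 5.403 GPa = 5.403e+09 Pa.
Convert: Pad sides 1.527 mm × 0.8330 mm = 1.527e-03 m × 8.330e-04 m. Contact area A = 1.527e-03 m × 8.330e-04 m = 1.272e-06 m².
Convert: Depth limit h_lim = 0.01926 mm = 1.926e-05 m.
Working in SI base units: W = 296.4 N, H = 5.403e+09 Pa, K = 3.465e-07.
Allowed volume V_lim = h_lim·A = 1.926e-05 · 1.272e-06 = 2.450e-11 m³.
So the life L = V_lim·H/(K·W) = 2.450e-11 · 5.403e+09 / (3.465e-07 · 296.4) = 1289 m.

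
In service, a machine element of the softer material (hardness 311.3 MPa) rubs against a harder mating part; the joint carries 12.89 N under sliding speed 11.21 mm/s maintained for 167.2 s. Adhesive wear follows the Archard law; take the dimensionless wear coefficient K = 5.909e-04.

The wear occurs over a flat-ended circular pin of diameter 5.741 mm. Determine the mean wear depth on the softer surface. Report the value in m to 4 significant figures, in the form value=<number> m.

value=1.772e-06 m

Intermediates are displayed rounded — all arithmetic runs at exact precision — rounded just once to four significant digits.
Convert: Sliding speed v = 11.21 mm/s = 0.01121 m/s. Path length L = v·t = 0.01121 m/s × 167.2 s = 1.874 m.
Convert: Hardness H = 311.3 MPa = 3.113e+08 Pa.
Convert: Pin diameter d = 5.741 mm = 0.005741 m. Contact area A = π·d²/4 = π·(0.005741 m)²/4 = 2.589e-05 m².
Working in SI base units: W = 12.89 N, H = 3.113e+08 Pa, K = 5.909e-04.
By Archard's law, V = K·W·L/H = 5.909e-04 · 12.89 · 1.874 / 3.113e+08 = 4.586e-11 m³.
Depth h = V/A = 4.586e-11 / 2.589e-05 = 1.772e-06 m.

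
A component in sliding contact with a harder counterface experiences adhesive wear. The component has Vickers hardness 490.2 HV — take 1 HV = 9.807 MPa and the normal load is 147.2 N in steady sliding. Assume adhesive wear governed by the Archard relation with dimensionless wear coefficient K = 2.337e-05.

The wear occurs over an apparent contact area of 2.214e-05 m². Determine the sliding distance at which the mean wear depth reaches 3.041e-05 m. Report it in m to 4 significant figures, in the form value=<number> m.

value=940.9 m

Intermediate values are shown rounded; the algebra holds full precision — rounded once at the end: four significant figures.
Convert: Hardness H = 490.2 HV × 9.807 MPa/HV = 4807 MPa = 4.807e+09 Pa.
As SI base values: W = 147.2 N, H = 4.807e+09 Pa, K = 2.337e-05.
Wearable volume V_lim = h_lim·A = 3.041e-05 · 2.214e-05 = 6.733e-10 m³.
Sliding life L = V_lim·H/(K·W) = 6.733e-10 · 4.807e+09 / (2.337e-05 · 147.2) = 940.9 m.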